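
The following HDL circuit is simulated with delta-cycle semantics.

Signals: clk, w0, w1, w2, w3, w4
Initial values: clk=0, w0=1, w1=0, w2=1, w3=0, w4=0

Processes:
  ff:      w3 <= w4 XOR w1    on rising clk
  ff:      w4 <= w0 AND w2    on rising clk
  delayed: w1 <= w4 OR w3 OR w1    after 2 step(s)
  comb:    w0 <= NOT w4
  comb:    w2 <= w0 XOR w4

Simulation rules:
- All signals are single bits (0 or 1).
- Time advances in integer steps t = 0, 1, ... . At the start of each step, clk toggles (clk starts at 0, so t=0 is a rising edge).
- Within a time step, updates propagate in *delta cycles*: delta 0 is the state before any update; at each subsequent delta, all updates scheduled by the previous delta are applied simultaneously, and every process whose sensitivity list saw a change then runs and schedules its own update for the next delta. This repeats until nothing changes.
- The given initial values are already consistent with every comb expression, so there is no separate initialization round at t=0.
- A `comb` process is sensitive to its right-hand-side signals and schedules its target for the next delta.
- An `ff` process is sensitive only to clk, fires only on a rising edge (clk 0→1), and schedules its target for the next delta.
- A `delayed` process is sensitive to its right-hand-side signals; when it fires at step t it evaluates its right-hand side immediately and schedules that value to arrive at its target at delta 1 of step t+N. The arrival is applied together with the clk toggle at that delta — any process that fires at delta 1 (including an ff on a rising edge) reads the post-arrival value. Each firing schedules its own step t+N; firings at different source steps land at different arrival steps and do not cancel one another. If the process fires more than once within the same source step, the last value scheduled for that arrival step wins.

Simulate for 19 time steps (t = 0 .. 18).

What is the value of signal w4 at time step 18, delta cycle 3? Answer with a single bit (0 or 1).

t=0 Δ0: w0=1 w4=0 w1=0 w3=0 w2=1 clk=0
  Δ1: clk:0→1
  Δ2: w4:0→1
  Δ3: w0:1→0, w2:1→0
  Δ4: w2:0→1
  (4Δ to stable)
t=1 Δ0: w0=0 w4=1 w1=0 w3=0 w2=1 clk=1
  Δ1: clk:1→0
  (1Δ to stable)
t=2 Δ0: w0=0 w4=1 w1=0 w3=0 w2=1 clk=0
  Δ1: w1:0→1, clk:0→1
  Δ2: w4:1→0
  Δ3: w0:0→1, w2:1→0
  Δ4: w2:0→1
  (4Δ to stable)
t=3 Δ0: w0=1 w4=0 w1=1 w3=0 w2=1 clk=1
  Δ1: clk:1→0
  (1Δ to stable)
t=4 Δ0: w0=1 w4=0 w1=1 w3=0 w2=1 clk=0
  Δ1: clk:0→1
  Δ2: w4:0→1, w3:0→1
  Δ3: w0:1→0, w2:1→0
  Δ4: w2:0→1
  (4Δ to stable)
t=5 Δ0: w0=0 w4=1 w1=1 w3=1 w2=1 clk=1
  Δ1: clk:1→0
  (1Δ to stable)
t=6 Δ0: w0=0 w4=1 w1=1 w3=1 w2=1 clk=0
  Δ1: clk:0→1
  Δ2: w4:1→0, w3:1→0
  Δ3: w0:0→1, w2:1→0
  Δ4: w2:0→1
  (4Δ to stable)
t=7 Δ0: w0=1 w4=0 w1=1 w3=0 w2=1 clk=1
  Δ1: clk:1→0
  (1Δ to stable)
t=8 Δ0: w0=1 w4=0 w1=1 w3=0 w2=1 clk=0
  Δ1: clk:0→1
  Δ2: w4:0→1, w3:0→1
  Δ3: w0:1→0, w2:1→0
  Δ4: w2:0→1
  (4Δ to stable)
t=9 Δ0: w0=0 w4=1 w1=1 w3=1 w2=1 clk=1
  Δ1: clk:1→0
  (1Δ to stable)
t=10 Δ0: w0=0 w4=1 w1=1 w3=1 w2=1 clk=0
  Δ1: clk:0→1
  Δ2: w4:1→0, w3:1→0
  Δ3: w0:0→1, w2:1→0
  Δ4: w2:0→1
  (4Δ to stable)
t=11 Δ0: w0=1 w4=0 w1=1 w3=0 w2=1 clk=1
  Δ1: clk:1→0
  (1Δ to stable)
t=12 Δ0: w0=1 w4=0 w1=1 w3=0 w2=1 clk=0
  Δ1: clk:0→1
  Δ2: w4:0→1, w3:0→1
  Δ3: w0:1→0, w2:1→0
  Δ4: w2:0→1
  (4Δ to stable)
t=13 Δ0: w0=0 w4=1 w1=1 w3=1 w2=1 clk=1
  Δ1: clk:1→0
  (1Δ to stable)
t=14 Δ0: w0=0 w4=1 w1=1 w3=1 w2=1 clk=0
  Δ1: clk:0→1
  Δ2: w4:1→0, w3:1→0
  Δ3: w0:0→1, w2:1→0
  Δ4: w2:0→1
  (4Δ to stable)
t=15 Δ0: w0=1 w4=0 w1=1 w3=0 w2=1 clk=1
  Δ1: clk:1→0
  (1Δ to stable)
t=16 Δ0: w0=1 w4=0 w1=1 w3=0 w2=1 clk=0
  Δ1: clk:0→1
  Δ2: w4:0→1, w3:0→1
  Δ3: w0:1→0, w2:1→0
  Δ4: w2:0→1
  (4Δ to stable)
t=17 Δ0: w0=0 w4=1 w1=1 w3=1 w2=1 clk=1
  Δ1: clk:1→0
  (1Δ to stable)
t=18 Δ0: w0=0 w4=1 w1=1 w3=1 w2=1 clk=0
  Δ1: clk:0→1
  Δ2: w4:1→0, w3:1→0
  Δ3: w0:0→1, w2:1→0
  Δ4: w2:0→1
  (4Δ to stable)

0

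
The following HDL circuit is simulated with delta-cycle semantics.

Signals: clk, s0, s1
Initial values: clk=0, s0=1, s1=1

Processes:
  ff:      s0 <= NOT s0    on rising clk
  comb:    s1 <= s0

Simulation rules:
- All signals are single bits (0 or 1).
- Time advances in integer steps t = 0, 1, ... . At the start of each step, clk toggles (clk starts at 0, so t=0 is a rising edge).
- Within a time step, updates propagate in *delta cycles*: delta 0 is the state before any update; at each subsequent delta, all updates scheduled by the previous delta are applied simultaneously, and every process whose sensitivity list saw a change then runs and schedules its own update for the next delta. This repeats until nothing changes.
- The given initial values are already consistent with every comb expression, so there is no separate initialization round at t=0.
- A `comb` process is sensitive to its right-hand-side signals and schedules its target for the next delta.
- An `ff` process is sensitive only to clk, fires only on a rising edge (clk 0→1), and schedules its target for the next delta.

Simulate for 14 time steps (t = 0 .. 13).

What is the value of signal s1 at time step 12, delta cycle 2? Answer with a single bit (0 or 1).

t=0 Δ0: s0=1 clk=0 s1=1
  Δ1: clk:0→1
  Δ2: s0:1→0
  Δ3: s1:1→0
  (3Δ to stable)
t=1 Δ0: s0=0 clk=1 s1=0
  Δ1: clk:1→0
  (1Δ to stable)
t=2 Δ0: s0=0 clk=0 s1=0
  Δ1: clk:0→1
  Δ2: s0:0→1
  Δ3: s1:0→1
  (3Δ to stable)
t=3 Δ0: s0=1 clk=1 s1=1
  Δ1: clk:1→0
  (1Δ to stable)
t=4 Δ0: s0=1 clk=0 s1=1
  Δ1: clk:0→1
  Δ2: s0:1→0
  Δ3: s1:1→0
  (3Δ to stable)
t=5 Δ0: s0=0 clk=1 s1=0
  Δ1: clk:1→0
  (1Δ to stable)
t=6 Δ0: s0=0 clk=0 s1=0
  Δ1: clk:0→1
  Δ2: s0:0→1
  Δ3: s1:0→1
  (3Δ to stable)
t=7 Δ0: s0=1 clk=1 s1=1
  Δ1: clk:1→0
  (1Δ to stable)
t=8 Δ0: s0=1 clk=0 s1=1
  Δ1: clk:0→1
  Δ2: s0:1→0
  Δ3: s1:1→0
  (3Δ to stable)
t=9 Δ0: s0=0 clk=1 s1=0
  Δ1: clk:1→0
  (1Δ to stable)
t=10 Δ0: s0=0 clk=0 s1=0
  Δ1: clk:0→1
  Δ2: s0:0→1
  Δ3: s1:0→1
  (3Δ to stable)
t=11 Δ0: s0=1 clk=1 s1=1
  Δ1: clk:1→0
  (1Δ to stable)
t=12 Δ0: s0=1 clk=0 s1=1
  Δ1: clk:0→1
  Δ2: s0:1→0
  Δ3: s1:1→0
  (3Δ to stable)
t=13 Δ0: s0=0 clk=1 s1=0
  Δ1: clk:1→0
  (1Δ to stable)

1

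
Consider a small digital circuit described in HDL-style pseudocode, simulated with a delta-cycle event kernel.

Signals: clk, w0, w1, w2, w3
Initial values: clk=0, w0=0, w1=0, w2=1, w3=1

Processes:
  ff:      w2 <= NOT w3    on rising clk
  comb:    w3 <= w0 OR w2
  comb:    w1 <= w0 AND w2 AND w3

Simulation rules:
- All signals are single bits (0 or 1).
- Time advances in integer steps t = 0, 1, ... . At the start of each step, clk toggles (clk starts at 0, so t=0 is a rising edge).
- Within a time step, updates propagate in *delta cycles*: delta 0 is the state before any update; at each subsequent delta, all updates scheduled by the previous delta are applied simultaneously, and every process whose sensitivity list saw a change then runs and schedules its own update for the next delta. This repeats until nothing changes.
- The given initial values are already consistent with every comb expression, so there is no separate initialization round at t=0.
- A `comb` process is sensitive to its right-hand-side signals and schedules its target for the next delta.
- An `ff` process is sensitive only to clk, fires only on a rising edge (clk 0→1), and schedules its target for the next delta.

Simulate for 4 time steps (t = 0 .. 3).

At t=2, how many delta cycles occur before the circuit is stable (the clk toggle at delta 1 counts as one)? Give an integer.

3

t0.Δ0 w2=1 w1=0 w0=0 w3=1 clk=0
t0.Δ1 w2=1 w1=0 w0=0 w3=1 clk=1
t0.Δ2 w2=0 w1=0 w0=0 w3=1 clk=1
t0.Δ3 w2=0 w1=0 w0=0 w3=0 clk=1
t1.Δ0 w2=0 w1=0 w0=0 w3=0 clk=1
t1.Δ1 w2=0 w1=0 w0=0 w3=0 clk=0
t2.Δ0 w2=0 w1=0 w0=0 w3=0 clk=0
t2.Δ1 w2=0 w1=0 w0=0 w3=0 clk=1
t2.Δ2 w2=1 w1=0 w0=0 w3=0 clk=1
t2.Δ3 w2=1 w1=0 w0=0 w3=1 clk=1
t3.Δ0 w2=1 w1=0 w0=0 w3=1 clk=1
t3.Δ1 w2=1 w1=0 w0=0 w3=1 clk=0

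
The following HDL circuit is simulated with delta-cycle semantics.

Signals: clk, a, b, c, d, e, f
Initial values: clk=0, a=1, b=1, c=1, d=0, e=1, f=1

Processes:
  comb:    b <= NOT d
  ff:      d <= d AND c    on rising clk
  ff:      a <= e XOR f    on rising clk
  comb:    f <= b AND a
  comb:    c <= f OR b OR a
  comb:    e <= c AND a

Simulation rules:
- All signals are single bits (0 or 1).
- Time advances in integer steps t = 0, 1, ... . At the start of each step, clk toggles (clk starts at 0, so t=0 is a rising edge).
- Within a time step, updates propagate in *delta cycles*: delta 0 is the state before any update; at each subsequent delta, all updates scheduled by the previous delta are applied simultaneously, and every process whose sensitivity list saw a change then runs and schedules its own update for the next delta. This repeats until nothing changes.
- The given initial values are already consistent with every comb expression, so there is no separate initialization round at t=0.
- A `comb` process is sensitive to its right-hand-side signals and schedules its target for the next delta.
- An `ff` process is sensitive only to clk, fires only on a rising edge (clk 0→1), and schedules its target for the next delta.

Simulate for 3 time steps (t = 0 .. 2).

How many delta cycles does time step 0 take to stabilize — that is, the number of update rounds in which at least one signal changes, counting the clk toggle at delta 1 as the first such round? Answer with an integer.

[bits: c,clk,f,d,e,a,b]
t=0: Δ0=1010111 Δ1=1110111 Δ2=1110101 Δ3=1100001 | 3Δ
t=1: Δ0=1100001 Δ1=1000001 | 1Δ
t=2: Δ0=1000001 Δ1=1100001 | 1Δ

3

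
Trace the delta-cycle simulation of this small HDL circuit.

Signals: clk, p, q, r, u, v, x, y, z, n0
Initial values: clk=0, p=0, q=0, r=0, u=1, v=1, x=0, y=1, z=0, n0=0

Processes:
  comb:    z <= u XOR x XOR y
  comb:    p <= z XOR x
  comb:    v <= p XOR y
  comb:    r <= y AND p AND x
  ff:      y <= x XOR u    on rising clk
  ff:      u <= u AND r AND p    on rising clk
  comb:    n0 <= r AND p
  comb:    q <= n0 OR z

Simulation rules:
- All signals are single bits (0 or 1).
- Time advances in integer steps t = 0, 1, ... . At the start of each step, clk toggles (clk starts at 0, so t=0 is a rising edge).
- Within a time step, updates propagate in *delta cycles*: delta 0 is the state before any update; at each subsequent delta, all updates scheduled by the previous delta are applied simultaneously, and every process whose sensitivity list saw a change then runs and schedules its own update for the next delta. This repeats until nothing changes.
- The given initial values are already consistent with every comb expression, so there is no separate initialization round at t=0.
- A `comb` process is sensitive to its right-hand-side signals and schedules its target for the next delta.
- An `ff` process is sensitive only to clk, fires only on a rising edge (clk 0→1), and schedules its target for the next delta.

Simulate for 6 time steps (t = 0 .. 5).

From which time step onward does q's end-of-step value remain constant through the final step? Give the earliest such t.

t0.Δ0 x=0 n0=0 z=0 clk=0 r=0 u=1 y=1 q=0 p=0 v=1
t0.Δ1 x=0 n0=0 z=0 clk=1 r=0 u=1 y=1 q=0 p=0 v=1
t0.Δ2 x=0 n0=0 z=0 clk=1 r=0 u=0 y=1 q=0 p=0 v=1
t0.Δ3 x=0 n0=0 z=1 clk=1 r=0 u=0 y=1 q=0 p=0 v=1
t0.Δ4 x=0 n0=0 z=1 clk=1 r=0 u=0 y=1 q=1 p=1 v=1
t0.Δ5 x=0 n0=0 z=1 clk=1 r=0 u=0 y=1 q=1 p=1 v=0
t1.Δ0 x=0 n0=0 z=1 clk=1 r=0 u=0 y=1 q=1 p=1 v=0
t1.Δ1 x=0 n0=0 z=1 clk=0 r=0 u=0 y=1 q=1 p=1 v=0
t2.Δ0 x=0 n0=0 z=1 clk=0 r=0 u=0 y=1 q=1 p=1 v=0
t2.Δ1 x=0 n0=0 z=1 clk=1 r=0 u=0 y=1 q=1 p=1 v=0
t2.Δ2 x=0 n0=0 z=1 clk=1 r=0 u=0 y=0 q=1 p=1 v=0
t2.Δ3 x=0 n0=0 z=0 clk=1 r=0 u=0 y=0 q=1 p=1 v=1
t2.Δ4 x=0 n0=0 z=0 clk=1 r=0 u=0 y=0 q=0 p=0 v=1
t2.Δ5 x=0 n0=0 z=0 clk=1 r=0 u=0 y=0 q=0 p=0 v=0
t3.Δ0 x=0 n0=0 z=0 clk=1 r=0 u=0 y=0 q=0 p=0 v=0
t3.Δ1 x=0 n0=0 z=0 clk=0 r=0 u=0 y=0 q=0 p=0 v=0
t4.Δ0 x=0 n0=0 z=0 clk=0 r=0 u=0 y=0 q=0 p=0 v=0
t4.Δ1 x=0 n0=0 z=0 clk=1 r=0 u=0 y=0 q=0 p=0 v=0
t5.Δ0 x=0 n0=0 z=0 clk=1 r=0 u=0 y=0 q=0 p=0 v=0
t5.Δ1 x=0 n0=0 z=0 clk=0 r=0 u=0 y=0 q=0 p=0 v=0

2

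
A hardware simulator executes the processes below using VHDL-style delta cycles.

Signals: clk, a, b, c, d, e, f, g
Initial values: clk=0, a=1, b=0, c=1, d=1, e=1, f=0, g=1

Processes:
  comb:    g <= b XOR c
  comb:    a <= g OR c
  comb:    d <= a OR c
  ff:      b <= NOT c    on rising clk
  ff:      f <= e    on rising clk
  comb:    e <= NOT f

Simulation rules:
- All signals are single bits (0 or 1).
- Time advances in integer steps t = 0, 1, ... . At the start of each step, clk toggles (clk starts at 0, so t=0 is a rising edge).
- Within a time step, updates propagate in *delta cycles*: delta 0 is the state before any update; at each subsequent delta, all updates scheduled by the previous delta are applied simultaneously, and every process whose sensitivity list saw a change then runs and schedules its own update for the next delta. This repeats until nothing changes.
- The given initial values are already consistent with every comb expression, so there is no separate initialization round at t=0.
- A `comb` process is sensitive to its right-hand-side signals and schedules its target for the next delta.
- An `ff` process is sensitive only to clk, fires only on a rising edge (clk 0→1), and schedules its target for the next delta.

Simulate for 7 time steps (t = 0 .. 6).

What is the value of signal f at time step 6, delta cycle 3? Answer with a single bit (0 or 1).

0

t0.Δ0 b=0 d=1 clk=0 c=1 e=1 g=1 a=1 f=0
t0.Δ1 b=0 d=1 clk=1 c=1 e=1 g=1 a=1 f=0
t0.Δ2 b=0 d=1 clk=1 c=1 e=1 g=1 a=1 f=1
t0.Δ3 b=0 d=1 clk=1 c=1 e=0 g=1 a=1 f=1
t1.Δ0 b=0 d=1 clk=1 c=1 e=0 g=1 a=1 f=1
t1.Δ1 b=0 d=1 clk=0 c=1 e=0 g=1 a=1 f=1
t2.Δ0 b=0 d=1 clk=0 c=1 e=0 g=1 a=1 f=1
t2.Δ1 b=0 d=1 clk=1 c=1 e=0 g=1 a=1 f=1
t2.Δ2 b=0 d=1 clk=1 c=1 e=0 g=1 a=1 f=0
t2.Δ3 b=0 d=1 clk=1 c=1 e=1 g=1 a=1 f=0
t3.Δ0 b=0 d=1 clk=1 c=1 e=1 g=1 a=1 f=0
t3.Δ1 b=0 d=1 clk=0 c=1 e=1 g=1 a=1 f=0
t4.Δ0 b=0 d=1 clk=0 c=1 e=1 g=1 a=1 f=0
t4.Δ1 b=0 d=1 clk=1 c=1 e=1 g=1 a=1 f=0
t4.Δ2 b=0 d=1 clk=1 c=1 e=1 g=1 a=1 f=1
t4.Δ3 b=0 d=1 clk=1 c=1 e=0 g=1 a=1 f=1
t5.Δ0 b=0 d=1 clk=1 c=1 e=0 g=1 a=1 f=1
t5.Δ1 b=0 d=1 clk=0 c=1 e=0 g=1 a=1 f=1
t6.Δ0 b=0 d=1 clk=0 c=1 e=0 g=1 a=1 f=1
t6.Δ1 b=0 d=1 clk=1 c=1 e=0 g=1 a=1 f=1
t6.Δ2 b=0 d=1 clk=1 c=1 e=0 g=1 a=1 f=0
t6.Δ3 b=0 d=1 clk=1 c=1 e=1 g=1 a=1 f=0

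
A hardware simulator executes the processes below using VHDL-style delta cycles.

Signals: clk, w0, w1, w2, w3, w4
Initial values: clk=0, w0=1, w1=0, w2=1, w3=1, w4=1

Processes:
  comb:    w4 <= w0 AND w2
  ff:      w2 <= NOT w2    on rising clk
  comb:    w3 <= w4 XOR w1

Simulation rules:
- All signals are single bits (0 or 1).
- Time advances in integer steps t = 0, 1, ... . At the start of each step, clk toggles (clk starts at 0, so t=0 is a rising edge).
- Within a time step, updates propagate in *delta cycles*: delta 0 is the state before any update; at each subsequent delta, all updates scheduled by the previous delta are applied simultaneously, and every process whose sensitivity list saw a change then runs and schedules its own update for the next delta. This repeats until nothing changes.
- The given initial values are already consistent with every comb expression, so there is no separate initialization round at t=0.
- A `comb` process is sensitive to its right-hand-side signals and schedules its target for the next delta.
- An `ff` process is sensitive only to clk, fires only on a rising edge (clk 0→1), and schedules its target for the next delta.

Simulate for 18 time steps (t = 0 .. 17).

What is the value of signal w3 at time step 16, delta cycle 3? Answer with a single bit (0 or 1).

1

[bits: w4,w0,clk,w2,w1,w3]
t=0: Δ0=110101 Δ1=111101 Δ2=111001 Δ3=011001 Δ4=011000 | 4Δ
t=1: Δ0=011000 Δ1=010000 | 1Δ
t=2: Δ0=010000 Δ1=011000 Δ2=011100 Δ3=111100 Δ4=111101 | 4Δ
t=3: Δ0=111101 Δ1=110101 | 1Δ
t=4: Δ0=110101 Δ1=111101 Δ2=111001 Δ3=011001 Δ4=011000 | 4Δ
t=5: Δ0=011000 Δ1=010000 | 1Δ
t=6: Δ0=010000 Δ1=011000 Δ2=011100 Δ3=111100 Δ4=111101 | 4Δ
t=7: Δ0=111101 Δ1=110101 | 1Δ
t=8: Δ0=110101 Δ1=111101 Δ2=111001 Δ3=011001 Δ4=011000 | 4Δ
t=9: Δ0=011000 Δ1=010000 | 1Δ
t=10: Δ0=010000 Δ1=011000 Δ2=011100 Δ3=111100 Δ4=111101 | 4Δ
t=11: Δ0=111101 Δ1=110101 | 1Δ
t=12: Δ0=110101 Δ1=111101 Δ2=111001 Δ3=011001 Δ4=011000 | 4Δ
t=13: Δ0=011000 Δ1=010000 | 1Δ
t=14: Δ0=010000 Δ1=011000 Δ2=011100 Δ3=111100 Δ4=111101 | 4Δ
t=15: Δ0=111101 Δ1=110101 | 1Δ
t=16: Δ0=110101 Δ1=111101 Δ2=111001 Δ3=011001 Δ4=011000 | 4Δ
t=17: Δ0=011000 Δ1=010000 | 1Δ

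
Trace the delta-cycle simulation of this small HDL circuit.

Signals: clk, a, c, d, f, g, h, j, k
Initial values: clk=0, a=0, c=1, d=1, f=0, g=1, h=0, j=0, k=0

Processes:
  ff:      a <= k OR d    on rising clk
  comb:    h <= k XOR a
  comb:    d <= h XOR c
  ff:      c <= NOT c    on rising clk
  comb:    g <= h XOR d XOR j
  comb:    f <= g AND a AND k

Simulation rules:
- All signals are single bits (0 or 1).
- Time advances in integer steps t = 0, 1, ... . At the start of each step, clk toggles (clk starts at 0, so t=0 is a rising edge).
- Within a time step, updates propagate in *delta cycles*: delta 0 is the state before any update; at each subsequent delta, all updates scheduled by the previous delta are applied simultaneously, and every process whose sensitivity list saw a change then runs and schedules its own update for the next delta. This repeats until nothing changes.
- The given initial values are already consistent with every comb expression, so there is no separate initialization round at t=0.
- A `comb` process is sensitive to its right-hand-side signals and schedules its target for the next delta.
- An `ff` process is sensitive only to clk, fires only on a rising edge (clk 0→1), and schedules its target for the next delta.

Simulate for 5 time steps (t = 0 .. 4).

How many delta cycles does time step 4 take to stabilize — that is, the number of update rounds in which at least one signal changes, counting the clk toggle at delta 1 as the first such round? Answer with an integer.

5

t0.Δ0 a=0 j=0 h=0 g=1 d=1 f=0 k=0 clk=0 c=1
t0.Δ1 a=0 j=0 h=0 g=1 d=1 f=0 k=0 clk=1 c=1
t0.Δ2 a=1 j=0 h=0 g=1 d=1 f=0 k=0 clk=1 c=0
t0.Δ3 a=1 j=0 h=1 g=1 d=0 f=0 k=0 clk=1 c=0
t0.Δ4 a=1 j=0 h=1 g=1 d=1 f=0 k=0 clk=1 c=0
t0.Δ5 a=1 j=0 h=1 g=0 d=1 f=0 k=0 clk=1 c=0
t1.Δ0 a=1 j=0 h=1 g=0 d=1 f=0 k=0 clk=1 c=0
t1.Δ1 a=1 j=0 h=1 g=0 d=1 f=0 k=0 clk=0 c=0
t2.Δ0 a=1 j=0 h=1 g=0 d=1 f=0 k=0 clk=0 c=0
t2.Δ1 a=1 j=0 h=1 g=0 d=1 f=0 k=0 clk=1 c=0
t2.Δ2 a=1 j=0 h=1 g=0 d=1 f=0 k=0 clk=1 c=1
t2.Δ3 a=1 j=0 h=1 g=0 d=0 f=0 k=0 clk=1 c=1
t2.Δ4 a=1 j=0 h=1 g=1 d=0 f=0 k=0 clk=1 c=1
t3.Δ0 a=1 j=0 h=1 g=1 d=0 f=0 k=0 clk=1 c=1
t3.Δ1 a=1 j=0 h=1 g=1 d=0 f=0 k=0 clk=0 c=1
t4.Δ0 a=1 j=0 h=1 g=1 d=0 f=0 k=0 clk=0 c=1
t4.Δ1 a=1 j=0 h=1 g=1 d=0 f=0 k=0 clk=1 c=1
t4.Δ2 a=0 j=0 h=1 g=1 d=0 f=0 k=0 clk=1 c=0
t4.Δ3 a=0 j=0 h=0 g=1 d=1 f=0 k=0 clk=1 c=0
t4.Δ4 a=0 j=0 h=0 g=1 d=0 f=0 k=0 clk=1 c=0
t4.Δ5 a=0 j=0 h=0 g=0 d=0 f=0 k=0 clk=1 c=0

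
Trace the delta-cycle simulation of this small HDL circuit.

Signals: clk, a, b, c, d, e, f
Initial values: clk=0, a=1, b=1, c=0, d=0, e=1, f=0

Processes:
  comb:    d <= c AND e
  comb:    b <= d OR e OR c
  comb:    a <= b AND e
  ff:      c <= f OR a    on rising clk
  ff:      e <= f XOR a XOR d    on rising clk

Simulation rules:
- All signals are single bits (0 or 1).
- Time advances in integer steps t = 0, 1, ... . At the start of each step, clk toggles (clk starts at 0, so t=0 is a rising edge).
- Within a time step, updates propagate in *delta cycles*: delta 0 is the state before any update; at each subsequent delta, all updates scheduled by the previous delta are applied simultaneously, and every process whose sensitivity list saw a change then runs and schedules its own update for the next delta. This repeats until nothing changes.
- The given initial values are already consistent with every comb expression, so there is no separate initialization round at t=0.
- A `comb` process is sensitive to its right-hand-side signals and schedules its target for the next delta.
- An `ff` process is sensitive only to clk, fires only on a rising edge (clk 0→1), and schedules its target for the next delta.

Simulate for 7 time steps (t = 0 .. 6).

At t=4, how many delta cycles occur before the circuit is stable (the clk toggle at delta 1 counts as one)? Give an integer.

3

t=0 Δ0: f=0 c=0 b=1 e=1 clk=0 a=1 d=0
  Δ1: clk:0→1
  Δ2: c:0→1
  Δ3: d:0→1
  (3Δ to stable)
t=1 Δ0: f=0 c=1 b=1 e=1 clk=1 a=1 d=1
  Δ1: clk:1→0
  (1Δ to stable)
t=2 Δ0: f=0 c=1 b=1 e=1 clk=0 a=1 d=1
  Δ1: clk:0→1
  Δ2: e:1→0
  Δ3: a:1→0, d:1→0
  (3Δ to stable)
t=3 Δ0: f=0 c=1 b=1 e=0 clk=1 a=0 d=0
  Δ1: clk:1→0
  (1Δ to stable)
t=4 Δ0: f=0 c=1 b=1 e=0 clk=0 a=0 d=0
  Δ1: clk:0→1
  Δ2: c:1→0
  Δ3: b:1→0
  (3Δ to stable)
t=5 Δ0: f=0 c=0 b=0 e=0 clk=1 a=0 d=0
  Δ1: clk:1→0
  (1Δ to stable)
t=6 Δ0: f=0 c=0 b=0 e=0 clk=0 a=0 d=0
  Δ1: clk:0→1
  (1Δ to stable)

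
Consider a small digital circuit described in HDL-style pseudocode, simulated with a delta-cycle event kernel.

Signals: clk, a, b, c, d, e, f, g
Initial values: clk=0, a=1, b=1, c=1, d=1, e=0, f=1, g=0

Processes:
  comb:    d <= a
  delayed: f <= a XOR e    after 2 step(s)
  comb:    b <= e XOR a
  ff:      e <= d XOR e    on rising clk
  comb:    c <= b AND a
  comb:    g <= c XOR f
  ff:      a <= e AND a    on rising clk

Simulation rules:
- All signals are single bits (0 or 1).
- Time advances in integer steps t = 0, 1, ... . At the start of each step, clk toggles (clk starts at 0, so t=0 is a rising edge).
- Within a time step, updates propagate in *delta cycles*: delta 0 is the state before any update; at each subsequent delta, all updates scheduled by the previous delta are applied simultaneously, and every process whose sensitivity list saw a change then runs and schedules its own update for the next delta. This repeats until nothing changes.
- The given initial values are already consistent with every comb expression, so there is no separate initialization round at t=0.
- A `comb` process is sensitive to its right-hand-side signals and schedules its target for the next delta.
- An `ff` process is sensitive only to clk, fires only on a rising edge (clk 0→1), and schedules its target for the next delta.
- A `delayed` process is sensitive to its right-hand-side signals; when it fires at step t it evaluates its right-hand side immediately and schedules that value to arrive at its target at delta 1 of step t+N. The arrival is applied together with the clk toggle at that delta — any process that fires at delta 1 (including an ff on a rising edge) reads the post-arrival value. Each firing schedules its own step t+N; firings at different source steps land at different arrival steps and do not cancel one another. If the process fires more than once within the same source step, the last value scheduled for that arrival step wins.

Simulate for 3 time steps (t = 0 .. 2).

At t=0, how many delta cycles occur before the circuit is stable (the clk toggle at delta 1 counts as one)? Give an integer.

t=0 Δ0: b=1 e=0 c=1 g=0 f=1 clk=0 d=1 a=1
  Δ1: clk:0→1
  Δ2: e:0→1, a:1→0
  Δ3: c:1→0, d:1→0
  Δ4: g:0→1
  (4Δ to stable)
t=1 Δ0: b=1 e=1 c=0 g=1 f=1 clk=1 d=0 a=0
  Δ1: clk:1→0
  (1Δ to stable)
t=2 Δ0: b=1 e=1 c=0 g=1 f=1 clk=0 d=0 a=0
  Δ1: clk:0→1
  (1Δ to stable)

4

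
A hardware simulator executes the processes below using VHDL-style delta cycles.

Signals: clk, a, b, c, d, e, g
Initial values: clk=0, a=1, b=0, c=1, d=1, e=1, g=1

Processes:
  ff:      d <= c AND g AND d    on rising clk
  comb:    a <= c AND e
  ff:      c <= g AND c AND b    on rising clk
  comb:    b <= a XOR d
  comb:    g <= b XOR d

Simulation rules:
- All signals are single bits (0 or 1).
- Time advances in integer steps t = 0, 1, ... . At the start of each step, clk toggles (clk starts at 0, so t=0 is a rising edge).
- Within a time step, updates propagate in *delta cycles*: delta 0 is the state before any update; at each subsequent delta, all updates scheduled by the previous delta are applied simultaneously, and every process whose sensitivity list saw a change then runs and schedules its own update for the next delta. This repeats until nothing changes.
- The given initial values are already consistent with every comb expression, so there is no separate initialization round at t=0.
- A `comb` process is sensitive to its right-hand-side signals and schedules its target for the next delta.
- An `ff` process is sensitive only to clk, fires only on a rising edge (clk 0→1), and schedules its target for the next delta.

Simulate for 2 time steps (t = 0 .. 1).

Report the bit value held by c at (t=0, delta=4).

t=0 Δ0: d=1 clk=0 a=1 b=0 e=1 c=1 g=1
  Δ1: clk:0→1
  Δ2: c:1→0
  Δ3: a:1→0
  Δ4: b:0→1
  Δ5: g:1→0
  (5Δ to stable)
t=1 Δ0: d=1 clk=1 a=0 b=1 e=1 c=0 g=0
  Δ1: clk:1→0
  (1Δ to stable)

0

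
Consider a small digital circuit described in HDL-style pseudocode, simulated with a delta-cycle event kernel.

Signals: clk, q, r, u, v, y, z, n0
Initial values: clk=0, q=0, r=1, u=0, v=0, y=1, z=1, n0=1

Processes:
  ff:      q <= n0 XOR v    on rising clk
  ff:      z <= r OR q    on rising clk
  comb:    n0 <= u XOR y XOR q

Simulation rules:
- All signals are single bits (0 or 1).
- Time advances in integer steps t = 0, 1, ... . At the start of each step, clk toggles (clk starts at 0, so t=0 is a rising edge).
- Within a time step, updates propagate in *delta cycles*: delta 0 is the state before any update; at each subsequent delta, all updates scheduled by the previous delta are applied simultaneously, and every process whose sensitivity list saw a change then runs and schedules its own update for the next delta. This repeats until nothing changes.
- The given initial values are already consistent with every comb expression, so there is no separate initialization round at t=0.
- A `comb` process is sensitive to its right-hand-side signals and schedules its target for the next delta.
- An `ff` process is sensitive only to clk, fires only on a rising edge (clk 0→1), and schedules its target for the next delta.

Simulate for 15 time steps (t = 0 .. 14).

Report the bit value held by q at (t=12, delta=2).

[bits: n0,q,z,u,r,y,v,clk]
t=0: Δ0=10101100 Δ1=10101101 Δ2=11101101 Δ3=01101101 | 3Δ
t=1: Δ0=01101101 Δ1=01101100 | 1Δ
t=2: Δ0=01101100 Δ1=01101101 Δ2=00101101 Δ3=10101101 | 3Δ
t=3: Δ0=10101101 Δ1=10101100 | 1Δ
t=4: Δ0=10101100 Δ1=10101101 Δ2=11101101 Δ3=01101101 | 3Δ
t=5: Δ0=01101101 Δ1=01101100 | 1Δ
t=6: Δ0=01101100 Δ1=01101101 Δ2=00101101 Δ3=10101101 | 3Δ
t=7: Δ0=10101101 Δ1=10101100 | 1Δ
t=8: Δ0=10101100 Δ1=10101101 Δ2=11101101 Δ3=01101101 | 3Δ
t=9: Δ0=01101101 Δ1=01101100 | 1Δ
t=10: Δ0=01101100 Δ1=01101101 Δ2=00101101 Δ3=10101101 | 3Δ
t=11: Δ0=10101101 Δ1=10101100 | 1Δ
t=12: Δ0=10101100 Δ1=10101101 Δ2=11101101 Δ3=01101101 | 3Δ
t=13: Δ0=01101101 Δ1=01101100 | 1Δ
t=14: Δ0=01101100 Δ1=01101101 Δ2=00101101 Δ3=10101101 | 3Δ

1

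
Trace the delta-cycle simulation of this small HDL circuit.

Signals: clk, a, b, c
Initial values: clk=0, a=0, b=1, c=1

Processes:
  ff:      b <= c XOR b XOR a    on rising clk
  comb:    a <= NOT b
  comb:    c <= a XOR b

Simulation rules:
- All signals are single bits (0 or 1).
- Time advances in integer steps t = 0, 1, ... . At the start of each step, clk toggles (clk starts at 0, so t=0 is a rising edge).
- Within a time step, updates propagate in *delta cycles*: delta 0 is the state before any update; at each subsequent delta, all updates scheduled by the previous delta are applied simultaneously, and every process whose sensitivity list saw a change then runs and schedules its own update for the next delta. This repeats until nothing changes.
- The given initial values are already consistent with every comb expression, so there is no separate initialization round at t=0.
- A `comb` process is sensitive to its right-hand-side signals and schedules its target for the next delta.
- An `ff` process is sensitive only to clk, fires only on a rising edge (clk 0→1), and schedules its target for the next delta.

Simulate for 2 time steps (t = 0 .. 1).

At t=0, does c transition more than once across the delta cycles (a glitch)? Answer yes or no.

yes

[bits: clk,c,a,b]
t=0: Δ0=0101 Δ1=1101 Δ2=1100 Δ3=1010 Δ4=1110 | 4Δ
t=1: Δ0=1110 Δ1=0110 | 1Δ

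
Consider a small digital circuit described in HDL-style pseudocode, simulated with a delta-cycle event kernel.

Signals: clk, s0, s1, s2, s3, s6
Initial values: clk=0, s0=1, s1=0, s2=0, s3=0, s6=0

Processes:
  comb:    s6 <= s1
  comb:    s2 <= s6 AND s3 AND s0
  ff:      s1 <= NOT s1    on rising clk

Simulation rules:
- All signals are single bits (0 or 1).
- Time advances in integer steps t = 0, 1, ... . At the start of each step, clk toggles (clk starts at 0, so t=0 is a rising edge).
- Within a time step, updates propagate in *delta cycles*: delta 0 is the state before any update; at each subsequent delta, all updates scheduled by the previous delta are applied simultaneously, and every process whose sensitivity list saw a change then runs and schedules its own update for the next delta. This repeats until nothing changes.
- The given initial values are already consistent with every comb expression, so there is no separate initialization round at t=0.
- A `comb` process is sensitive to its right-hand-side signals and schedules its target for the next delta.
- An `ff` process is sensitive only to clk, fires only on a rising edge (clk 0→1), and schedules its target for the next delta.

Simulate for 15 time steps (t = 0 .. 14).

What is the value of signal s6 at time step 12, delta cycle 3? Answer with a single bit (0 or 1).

[bits: s2,s3,s6,s1,clk,s0]
t=0: Δ0=000001 Δ1=000011 Δ2=000111 Δ3=001111 | 3Δ
t=1: Δ0=001111 Δ1=001101 | 1Δ
t=2: Δ0=001101 Δ1=001111 Δ2=001011 Δ3=000011 | 3Δ
t=3: Δ0=000011 Δ1=000001 | 1Δ
t=4: Δ0=000001 Δ1=000011 Δ2=000111 Δ3=001111 | 3Δ
t=5: Δ0=001111 Δ1=001101 | 1Δ
t=6: Δ0=001101 Δ1=001111 Δ2=001011 Δ3=000011 | 3Δ
t=7: Δ0=000011 Δ1=000001 | 1Δ
t=8: Δ0=000001 Δ1=000011 Δ2=000111 Δ3=001111 | 3Δ
t=9: Δ0=001111 Δ1=001101 | 1Δ
t=10: Δ0=001101 Δ1=001111 Δ2=001011 Δ3=000011 | 3Δ
t=11: Δ0=000011 Δ1=000001 | 1Δ
t=12: Δ0=000001 Δ1=000011 Δ2=000111 Δ3=001111 | 3Δ
t=13: Δ0=001111 Δ1=001101 | 1Δ
t=14: Δ0=001101 Δ1=001111 Δ2=001011 Δ3=000011 | 3Δ

1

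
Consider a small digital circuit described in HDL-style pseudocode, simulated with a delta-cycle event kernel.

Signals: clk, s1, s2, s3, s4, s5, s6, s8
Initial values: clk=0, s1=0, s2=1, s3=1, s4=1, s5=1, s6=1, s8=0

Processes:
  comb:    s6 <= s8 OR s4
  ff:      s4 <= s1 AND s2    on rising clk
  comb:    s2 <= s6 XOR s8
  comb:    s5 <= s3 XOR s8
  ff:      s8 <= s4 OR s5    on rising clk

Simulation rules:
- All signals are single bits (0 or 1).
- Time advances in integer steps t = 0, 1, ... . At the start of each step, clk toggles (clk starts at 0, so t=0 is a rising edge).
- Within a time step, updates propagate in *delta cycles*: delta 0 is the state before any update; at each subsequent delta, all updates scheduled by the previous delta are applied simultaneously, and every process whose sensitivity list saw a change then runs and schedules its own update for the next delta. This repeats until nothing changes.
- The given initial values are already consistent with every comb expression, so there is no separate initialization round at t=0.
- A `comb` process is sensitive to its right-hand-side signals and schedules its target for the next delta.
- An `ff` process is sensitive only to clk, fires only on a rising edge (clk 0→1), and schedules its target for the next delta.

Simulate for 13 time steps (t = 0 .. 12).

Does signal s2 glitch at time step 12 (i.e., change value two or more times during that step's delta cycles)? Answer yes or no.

yes

t=0 Δ0: s2=1 s8=0 clk=0 s3=1 s5=1 s4=1 s1=0 s6=1
  Δ1: clk:0→1
  Δ2: s8:0→1, s4:1→0
  Δ3: s2:1→0, s5:1→0
  (3Δ to stable)
t=1 Δ0: s2=0 s8=1 clk=1 s3=1 s5=0 s4=0 s1=0 s6=1
  Δ1: clk:1→0
  (1Δ to stable)
t=2 Δ0: s2=0 s8=1 clk=0 s3=1 s5=0 s4=0 s1=0 s6=1
  Δ1: clk:0→1
  Δ2: s8:1→0
  Δ3: s2:0→1, s5:0→1, s6:1→0
  Δ4: s2:1→0
  (4Δ to stable)
t=3 Δ0: s2=0 s8=0 clk=1 s3=1 s5=1 s4=0 s1=0 s6=0
  Δ1: clk:1→0
  (1Δ to stable)
t=4 Δ0: s2=0 s8=0 clk=0 s3=1 s5=1 s4=0 s1=0 s6=0
  Δ1: clk:0→1
  Δ2: s8:0→1
  Δ3: s2:0→1, s5:1→0, s6:0→1
  Δ4: s2:1→0
  (4Δ to stable)
t=5 Δ0: s2=0 s8=1 clk=1 s3=1 s5=0 s4=0 s1=0 s6=1
  Δ1: clk:1→0
  (1Δ to stable)
t=6 Δ0: s2=0 s8=1 clk=0 s3=1 s5=0 s4=0 s1=0 s6=1
  Δ1: clk:0→1
  Δ2: s8:1→0
  Δ3: s2:0→1, s5:0→1, s6:1→0
  Δ4: s2:1→0
  (4Δ to stable)
t=7 Δ0: s2=0 s8=0 clk=1 s3=1 s5=1 s4=0 s1=0 s6=0
  Δ1: clk:1→0
  (1Δ to stable)
t=8 Δ0: s2=0 s8=0 clk=0 s3=1 s5=1 s4=0 s1=0 s6=0
  Δ1: clk:0→1
  Δ2: s8:0→1
  Δ3: s2:0→1, s5:1→0, s6:0→1
  Δ4: s2:1→0
  (4Δ to stable)
t=9 Δ0: s2=0 s8=1 clk=1 s3=1 s5=0 s4=0 s1=0 s6=1
  Δ1: clk:1→0
  (1Δ to stable)
t=10 Δ0: s2=0 s8=1 clk=0 s3=1 s5=0 s4=0 s1=0 s6=1
  Δ1: clk:0→1
  Δ2: s8:1→0
  Δ3: s2:0→1, s5:0→1, s6:1→0
  Δ4: s2:1→0
  (4Δ to stable)
t=11 Δ0: s2=0 s8=0 clk=1 s3=1 s5=1 s4=0 s1=0 s6=0
  Δ1: clk:1→0
  (1Δ to stable)
t=12 Δ0: s2=0 s8=0 clk=0 s3=1 s5=1 s4=0 s1=0 s6=0
  Δ1: clk:0→1
  Δ2: s8:0→1
  Δ3: s2:0→1, s5:1→0, s6:0→1
  Δ4: s2:1→0
  (4Δ to stable)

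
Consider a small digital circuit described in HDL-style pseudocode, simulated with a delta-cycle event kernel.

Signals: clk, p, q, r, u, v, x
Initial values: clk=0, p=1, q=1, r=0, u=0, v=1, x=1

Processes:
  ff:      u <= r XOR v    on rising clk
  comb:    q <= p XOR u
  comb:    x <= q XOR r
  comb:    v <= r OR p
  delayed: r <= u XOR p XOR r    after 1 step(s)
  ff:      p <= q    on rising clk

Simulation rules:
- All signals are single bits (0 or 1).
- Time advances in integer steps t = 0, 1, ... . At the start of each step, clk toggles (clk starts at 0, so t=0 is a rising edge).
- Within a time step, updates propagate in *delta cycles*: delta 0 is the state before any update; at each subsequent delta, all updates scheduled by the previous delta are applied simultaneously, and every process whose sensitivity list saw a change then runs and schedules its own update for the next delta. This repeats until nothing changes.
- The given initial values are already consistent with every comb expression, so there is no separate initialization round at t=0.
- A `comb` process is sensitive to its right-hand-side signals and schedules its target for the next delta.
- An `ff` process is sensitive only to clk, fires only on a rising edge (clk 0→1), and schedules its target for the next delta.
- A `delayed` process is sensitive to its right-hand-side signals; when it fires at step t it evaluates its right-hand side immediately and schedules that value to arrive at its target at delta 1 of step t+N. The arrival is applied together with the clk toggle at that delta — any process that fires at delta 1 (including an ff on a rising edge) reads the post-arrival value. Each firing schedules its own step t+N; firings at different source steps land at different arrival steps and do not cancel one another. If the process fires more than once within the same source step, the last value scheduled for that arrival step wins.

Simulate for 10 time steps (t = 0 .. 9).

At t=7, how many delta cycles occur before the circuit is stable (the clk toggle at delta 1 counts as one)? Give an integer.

[bits: p,u,r,x,v,q,clk]
t=0: Δ0=1001110 Δ1=1001111 Δ2=1101111 Δ3=1101101 Δ4=1100101 | 4Δ
t=1: Δ0=1100101 Δ1=1100100 | 1Δ
t=2: Δ0=1100100 Δ1=1100101 Δ2=0100101 Δ3=0100011 Δ4=0101011 | 4Δ
t=3: Δ0=0101011 Δ1=0111010 Δ2=0110110 | 2Δ
t=4: Δ0=0110110 Δ1=0100111 Δ2=1101011 Δ3=1101101 Δ4=1100101 | 4Δ
t=5: Δ0=1100101 Δ1=1100100 | 1Δ
t=6: Δ0=1100100 Δ1=1100101 Δ2=0100101 Δ3=0100011 Δ4=0101011 | 4Δ
t=7: Δ0=0101011 Δ1=0111010 Δ2=0110110 | 2Δ
t=8: Δ0=0110110 Δ1=0100111 Δ2=1101011 Δ3=1101101 Δ4=1100101 | 4Δ
t=9: Δ0=1100101 Δ1=1100100 | 1Δ

2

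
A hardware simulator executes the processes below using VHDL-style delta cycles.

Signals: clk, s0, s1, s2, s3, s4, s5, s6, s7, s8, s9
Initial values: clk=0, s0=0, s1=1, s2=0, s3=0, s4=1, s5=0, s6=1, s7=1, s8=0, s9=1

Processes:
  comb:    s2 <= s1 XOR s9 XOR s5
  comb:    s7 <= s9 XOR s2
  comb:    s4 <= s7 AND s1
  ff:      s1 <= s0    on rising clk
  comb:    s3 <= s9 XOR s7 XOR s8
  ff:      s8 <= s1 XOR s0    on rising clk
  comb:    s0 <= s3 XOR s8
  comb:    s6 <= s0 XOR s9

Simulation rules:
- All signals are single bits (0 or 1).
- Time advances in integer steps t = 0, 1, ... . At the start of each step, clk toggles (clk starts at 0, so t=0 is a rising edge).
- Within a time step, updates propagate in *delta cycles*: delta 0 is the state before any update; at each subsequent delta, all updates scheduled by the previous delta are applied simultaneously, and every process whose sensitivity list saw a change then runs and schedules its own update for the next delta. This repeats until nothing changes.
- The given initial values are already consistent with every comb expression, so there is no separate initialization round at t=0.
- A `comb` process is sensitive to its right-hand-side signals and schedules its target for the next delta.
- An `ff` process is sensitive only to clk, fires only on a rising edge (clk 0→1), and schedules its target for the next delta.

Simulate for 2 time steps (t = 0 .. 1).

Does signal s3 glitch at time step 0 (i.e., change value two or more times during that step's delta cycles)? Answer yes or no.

yes

t=0 Δ0: s8=0 s9=1 s1=1 s2=0 s7=1 clk=0 s4=1 s3=0 s0=0 s6=1 s5=0
  Δ1: clk:0→1
  Δ2: s8:0→1, s1:1→0
  Δ3: s2:0→1, s4:1→0, s3:0→1, s0:0→1
  Δ4: s7:1→0, s0:1→0, s6:1→0
  Δ5: s3:1→0, s6:0→1
  Δ6: s0:0→1
  Δ7: s6:1→0
  (7Δ to stable)
t=1 Δ0: s8=1 s9=1 s1=0 s2=1 s7=0 clk=1 s4=0 s3=0 s0=1 s6=0 s5=0
  Δ1: clk:1→0
  (1Δ to stable)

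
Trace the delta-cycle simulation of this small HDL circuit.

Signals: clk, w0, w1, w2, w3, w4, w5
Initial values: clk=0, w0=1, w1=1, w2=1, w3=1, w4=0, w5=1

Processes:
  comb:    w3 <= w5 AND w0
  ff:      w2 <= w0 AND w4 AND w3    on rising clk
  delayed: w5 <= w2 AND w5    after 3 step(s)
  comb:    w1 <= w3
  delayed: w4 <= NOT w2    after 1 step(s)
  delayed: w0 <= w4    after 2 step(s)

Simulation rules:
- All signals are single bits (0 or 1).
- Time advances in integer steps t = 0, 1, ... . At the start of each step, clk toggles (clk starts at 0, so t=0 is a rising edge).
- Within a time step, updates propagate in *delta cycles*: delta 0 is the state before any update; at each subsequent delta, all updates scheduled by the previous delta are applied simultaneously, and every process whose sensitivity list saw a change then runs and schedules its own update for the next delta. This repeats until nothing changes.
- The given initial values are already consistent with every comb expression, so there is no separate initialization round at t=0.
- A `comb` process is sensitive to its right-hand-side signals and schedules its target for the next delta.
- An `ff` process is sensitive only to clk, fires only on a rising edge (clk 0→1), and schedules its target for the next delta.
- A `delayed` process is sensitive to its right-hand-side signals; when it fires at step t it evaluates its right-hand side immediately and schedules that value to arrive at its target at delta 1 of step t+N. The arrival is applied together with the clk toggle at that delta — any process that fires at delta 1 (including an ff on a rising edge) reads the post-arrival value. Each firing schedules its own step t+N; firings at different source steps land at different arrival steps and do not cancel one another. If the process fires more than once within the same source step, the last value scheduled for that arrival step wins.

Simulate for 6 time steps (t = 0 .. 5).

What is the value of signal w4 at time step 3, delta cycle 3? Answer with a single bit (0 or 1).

[bits: w4,w0,w3,w2,clk,w1,w5]
t=0: Δ0=0111011 Δ1=0111111 Δ2=0110111 | 2Δ
t=1: Δ0=0110111 Δ1=1110011 | 1Δ
t=2: Δ0=1110011 Δ1=1110111 Δ2=1111111 | 2Δ
t=3: Δ0=1111111 Δ1=0111010 Δ2=0101010 Δ3=0101000 | 3Δ
t=4: Δ0=0101000 Δ1=0101100 Δ2=0100100 | 2Δ
t=5: Δ0=0100100 Δ1=1000001 | 1Δ

0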